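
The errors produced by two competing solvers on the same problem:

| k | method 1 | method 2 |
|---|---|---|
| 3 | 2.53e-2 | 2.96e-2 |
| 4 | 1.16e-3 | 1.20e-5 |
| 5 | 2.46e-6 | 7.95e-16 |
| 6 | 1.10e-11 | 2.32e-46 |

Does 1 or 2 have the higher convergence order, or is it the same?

2

Method 1: p ≈ ln(1.10e-11/2.46e-6)/ln(2.46e-6/1.16e-3) ≈ 2.00.
Method 2: p ≈ ln(2.32e-46/7.95e-16)/ln(7.95e-16/1.20e-5) ≈ 3.00.
Method 2 has the higher order (≈3.0 vs ≈2.0).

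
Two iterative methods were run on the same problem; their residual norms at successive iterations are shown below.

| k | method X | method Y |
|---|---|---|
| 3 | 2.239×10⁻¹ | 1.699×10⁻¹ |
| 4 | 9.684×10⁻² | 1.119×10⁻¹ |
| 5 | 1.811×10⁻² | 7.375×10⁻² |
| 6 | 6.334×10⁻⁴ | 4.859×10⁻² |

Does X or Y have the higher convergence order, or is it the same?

Method X: p ≈ ln(6.334×10⁻⁴/1.811×10⁻²)/ln(1.811×10⁻²/9.684×10⁻²) ≈ 2.00.
Method Y: p ≈ ln(4.859×10⁻²/7.375×10⁻²)/ln(7.375×10⁻²/1.119×10⁻¹) ≈ 1.00.
Method X has the higher order (≈2.0 vs ≈1.0).

X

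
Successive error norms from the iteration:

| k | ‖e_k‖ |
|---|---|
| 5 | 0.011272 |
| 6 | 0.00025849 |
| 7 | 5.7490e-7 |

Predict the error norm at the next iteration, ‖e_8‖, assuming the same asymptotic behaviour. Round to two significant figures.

2.9e-11

First estimate the order: p ≈ ln(‖e_7‖/‖e_6‖) / ln(‖e_6‖/‖e_5‖) = ln(5.7490e-7/0.00025849)/ln(0.00025849/0.011272) = ln(0.00222407)/ln(0.022932) ≈ 1.6180.
Then ‖e_8‖ ≈ ‖e_7‖·(‖e_7‖/‖e_6‖)^p = 5.7490e-7·(0.00222407)^1.6180 = 5.7490e-7·5.10136e-05 ≈ 2.933e-11.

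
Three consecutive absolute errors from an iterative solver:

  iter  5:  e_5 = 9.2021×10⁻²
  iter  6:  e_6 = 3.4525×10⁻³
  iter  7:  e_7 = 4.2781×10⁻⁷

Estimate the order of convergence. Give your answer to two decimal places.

2.74

p ≈ ln(e_7/e_6) / ln(e_6/e_5)
  = ln(4.2781×10⁻⁷/3.4525×10⁻³) / ln(3.4525×10⁻³/9.2021×10⁻²)
  = ln(0.000123913) / ln(0.0375186)
  = -8.99593 / -3.28292 ≈ 2.74022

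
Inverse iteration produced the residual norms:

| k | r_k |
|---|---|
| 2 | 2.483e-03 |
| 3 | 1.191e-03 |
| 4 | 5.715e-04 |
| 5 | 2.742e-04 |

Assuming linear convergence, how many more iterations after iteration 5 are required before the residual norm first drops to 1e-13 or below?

Rate ρ ≈ r_5/r_4 = 2.742e-04/5.715e-04 = 0.4798.
After j more steps, r_{5+j} ≈ 2.742e-04·ρ^j; need ρ^j ≤ 1e-13/2.742e-04 = 3.64697e-10.
j ≥ ln(3.64697e-10)/ln(0.4798) = -21.7320/-0.73439 = 29.592.
So 30 more iterations are needed.

30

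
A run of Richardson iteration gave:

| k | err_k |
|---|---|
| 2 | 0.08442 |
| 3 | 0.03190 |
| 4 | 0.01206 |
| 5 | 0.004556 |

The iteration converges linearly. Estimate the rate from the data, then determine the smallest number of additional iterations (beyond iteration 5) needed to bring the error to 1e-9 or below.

16

Rate ρ ≈ err_5/err_4 = 0.004556/0.01206 = 0.3778.
After j more steps, err_{5+j} ≈ 0.004556·ρ^j; need ρ^j ≤ 1e-9/0.004556 = 2.19491e-07.
j ≥ ln(2.19491e-07)/ln(0.3778) = -15.3320/-0.97339 = 15.751.
So 16 more iterations are needed.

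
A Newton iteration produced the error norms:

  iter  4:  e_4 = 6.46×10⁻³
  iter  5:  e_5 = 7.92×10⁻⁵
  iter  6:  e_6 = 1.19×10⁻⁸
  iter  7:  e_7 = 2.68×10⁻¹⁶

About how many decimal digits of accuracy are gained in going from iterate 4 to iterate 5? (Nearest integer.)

2

Digits gained ≈ log₁₀(e_4/e_5) = log₁₀(6.46×10⁻³/7.92×10⁻⁵) = log₁₀(81.5657) ≈ 1.912.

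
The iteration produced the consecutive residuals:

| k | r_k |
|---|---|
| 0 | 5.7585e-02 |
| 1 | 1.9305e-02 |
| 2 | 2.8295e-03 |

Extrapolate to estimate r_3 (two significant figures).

9.7e-5

First estimate the order: p ≈ ln(r_2/r_1) / ln(r_1/r_0) = ln(2.8295e-03/1.9305e-02)/ln(1.9305e-02/5.7585e-02) = ln(0.146568)/ln(0.335244) ≈ 1.7570.
Then r_3 ≈ r_2·(r_2/r_1)^p = 2.8295e-03·(0.146568)^1.7570 = 2.8295e-03·0.0342555 ≈ 9.693e-05.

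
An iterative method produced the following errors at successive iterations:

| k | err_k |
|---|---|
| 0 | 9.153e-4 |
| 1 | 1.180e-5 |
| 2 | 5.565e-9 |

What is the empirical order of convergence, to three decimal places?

1.760

p ≈ ln(err_2/err_1) / ln(err_1/err_0)
  = ln(5.565e-9/1.180e-5) / ln(1.180e-5/9.153e-4)
  = ln(0.00047161) / ln(0.0128919)
  = -7.659358 / -4.351156 ≈ 1.760304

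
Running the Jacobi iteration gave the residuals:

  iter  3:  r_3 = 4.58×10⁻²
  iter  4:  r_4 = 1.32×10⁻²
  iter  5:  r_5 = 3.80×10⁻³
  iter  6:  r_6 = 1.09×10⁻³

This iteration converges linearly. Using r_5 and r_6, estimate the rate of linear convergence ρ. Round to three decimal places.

ρ ≈ r_6/r_5 = 1.09×10⁻³/3.80×10⁻³ = 0.28684

0.287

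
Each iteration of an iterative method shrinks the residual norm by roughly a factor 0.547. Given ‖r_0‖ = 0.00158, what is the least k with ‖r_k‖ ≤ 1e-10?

28

After k steps, ‖r_k‖ ≈ 0.00158·0.547^k.
Need 0.547^k ≤ 1e-10/0.00158 = 6.32911e-08.
k ≥ ln(6.32911e-08)/ln(0.547) = -16.5755/-0.60331 = 27.474.
Smallest integer k = 28.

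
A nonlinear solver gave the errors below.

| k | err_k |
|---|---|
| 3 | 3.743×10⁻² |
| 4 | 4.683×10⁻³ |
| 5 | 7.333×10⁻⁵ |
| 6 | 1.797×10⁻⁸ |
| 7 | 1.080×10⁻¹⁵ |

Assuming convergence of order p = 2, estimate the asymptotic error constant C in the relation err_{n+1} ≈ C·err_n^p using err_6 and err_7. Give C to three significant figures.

C ≈ err_7 / err_6^2
  = 1.080×10⁻¹⁵ / (1.797×10⁻⁸)^2
  = 1.080×10⁻¹⁵ / 3.22921e-16 ≈ 3.3445

3.34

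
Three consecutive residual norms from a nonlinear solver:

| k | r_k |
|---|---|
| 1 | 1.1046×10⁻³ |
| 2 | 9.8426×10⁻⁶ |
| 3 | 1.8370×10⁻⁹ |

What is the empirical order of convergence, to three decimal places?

1.819

p ≈ ln(r_3/r_2) / ln(r_2/r_1)
  = ln(1.8370×10⁻⁹/9.8426×10⁻⁶) / ln(9.8426×10⁻⁶/1.1046×10⁻³)
  = ln(0.000186638) / ln(0.00891056)
  = -8.586340 / -4.720518 ≈ 1.818940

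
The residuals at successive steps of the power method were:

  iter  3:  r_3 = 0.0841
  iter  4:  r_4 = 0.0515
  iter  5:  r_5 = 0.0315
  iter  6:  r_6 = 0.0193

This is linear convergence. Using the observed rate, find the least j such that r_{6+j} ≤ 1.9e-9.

33

Rate ρ ≈ r_6/r_5 = 0.0193/0.0315 = 0.6127.
After j more steps, r_{6+j} ≈ 0.0193·ρ^j; need ρ^j ≤ 1.9e-9/0.0193 = 9.84456e-08.
j ≥ ln(9.84456e-08)/ln(0.6127) = -16.1338/-0.48988 = 32.934.
So 33 more iterations are needed.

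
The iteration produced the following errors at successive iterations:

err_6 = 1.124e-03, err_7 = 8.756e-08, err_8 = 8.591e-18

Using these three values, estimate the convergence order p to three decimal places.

p ≈ ln(err_8/err_7) / ln(err_7/err_6)
  = ln(8.591e-18/8.756e-08) / ln(8.756e-08/1.124e-03)
  = ln(9.81156e-11) / ln(7.79004e-05)
  = -23.044875 / -9.460079 ≈ 2.436013

2.436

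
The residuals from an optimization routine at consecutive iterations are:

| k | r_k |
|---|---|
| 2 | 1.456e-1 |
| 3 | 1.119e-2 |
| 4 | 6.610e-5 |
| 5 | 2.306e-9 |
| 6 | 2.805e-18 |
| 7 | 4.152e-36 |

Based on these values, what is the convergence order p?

2

Consecutive ratios: r_7/r_6 = 4.152e-36/2.805e-18 = 1.48021e-18, r_6/r_5 = 2.805e-18/2.306e-9 = 1.21639e-09.
p ≈ ln(1.48021e-18)/ln(1.21639e-09) = -41.0543/-20.5274 ≈ 2.00.
So the convergence is quadratic (order 2).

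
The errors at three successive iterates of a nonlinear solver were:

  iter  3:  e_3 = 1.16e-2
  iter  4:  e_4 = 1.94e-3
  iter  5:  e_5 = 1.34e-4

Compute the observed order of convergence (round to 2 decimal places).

p ≈ ln(e_5/e_4) / ln(e_4/e_3)
  = ln(1.34e-4/1.94e-3) / ln(1.94e-3/1.16e-2)
  = ln(0.0690722) / ln(0.167241)
  = -2.67260 / -1.78832 ≈ 1.49448

1.49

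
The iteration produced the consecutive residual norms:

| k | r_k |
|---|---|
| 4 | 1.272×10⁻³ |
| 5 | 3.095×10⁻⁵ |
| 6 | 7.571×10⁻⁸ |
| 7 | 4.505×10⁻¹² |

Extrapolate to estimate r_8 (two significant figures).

6.6e-19

First estimate the order: p ≈ ln(r_7/r_6) / ln(r_6/r_5) = ln(4.505×10⁻¹²/7.571×10⁻⁸)/ln(7.571×10⁻⁸/3.095×10⁻⁵) = ln(5.95034e-05)/ln(0.0024462) ≈ 1.6180.
Then r_8 ≈ r_7·(r_7/r_6)^p = 4.505×10⁻¹²·(5.95034e-05)^1.6180 = 4.505×10⁻¹²·1.45616e-07 ≈ 6.56e-19.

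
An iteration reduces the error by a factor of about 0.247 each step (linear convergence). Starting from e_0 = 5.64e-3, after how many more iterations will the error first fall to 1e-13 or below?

After k steps, e_k ≈ 5.64e-3·0.247^k.
Need 0.247^k ≤ 1e-13/5.64e-3 = 1.77305e-11.
k ≥ ln(1.77305e-11)/ln(0.247) = -24.7557/-1.39837 = 17.703.
Smallest integer k = 18.

18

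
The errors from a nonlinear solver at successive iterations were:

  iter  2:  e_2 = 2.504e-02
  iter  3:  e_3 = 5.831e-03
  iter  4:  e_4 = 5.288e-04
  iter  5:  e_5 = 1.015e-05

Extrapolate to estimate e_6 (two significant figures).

1.5e-8

First estimate the order: p ≈ ln(e_5/e_4) / ln(e_4/e_3) = ln(1.015e-05/5.288e-04)/ln(5.288e-04/5.831e-03) = ln(0.0191944)/ln(0.0906877) ≈ 1.6469.
Then e_6 ≈ e_5·(e_5/e_4)^p = 1.015e-05·(0.0191944)^1.6469 = 1.015e-05·0.00148785 ≈ 1.51e-08.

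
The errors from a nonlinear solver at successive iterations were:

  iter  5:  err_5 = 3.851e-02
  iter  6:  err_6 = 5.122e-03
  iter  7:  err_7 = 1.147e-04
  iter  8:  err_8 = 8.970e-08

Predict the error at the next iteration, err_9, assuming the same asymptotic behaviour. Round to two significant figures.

1.3e-13

First estimate the order: p ≈ ln(err_8/err_7) / ln(err_7/err_6) = ln(8.970e-08/1.147e-04)/ln(1.147e-04/5.122e-03) = ln(0.00078204)/ln(0.0223936) ≈ 1.8830.
Then err_9 ≈ err_8·(err_8/err_7)^p = 8.970e-08·(0.00078204)^1.8830 = 8.970e-08·1.41238e-06 ≈ 1.267e-13.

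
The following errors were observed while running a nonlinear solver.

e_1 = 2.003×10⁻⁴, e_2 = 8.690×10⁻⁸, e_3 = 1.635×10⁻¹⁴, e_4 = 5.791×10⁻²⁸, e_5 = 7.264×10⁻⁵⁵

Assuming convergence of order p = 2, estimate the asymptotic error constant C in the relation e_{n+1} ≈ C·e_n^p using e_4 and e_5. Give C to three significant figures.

C ≈ e_5 / e_4^2
  = 7.264×10⁻⁵⁵ / (5.791×10⁻²⁸)^2
  = 7.264×10⁻⁵⁵ / 3.35357e-55 ≈ 2.1661

2.17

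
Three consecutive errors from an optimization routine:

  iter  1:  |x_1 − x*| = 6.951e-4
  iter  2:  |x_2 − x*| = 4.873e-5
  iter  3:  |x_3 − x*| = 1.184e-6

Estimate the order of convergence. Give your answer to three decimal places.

1.399

p ≈ ln(|x_3 − x*|/|x_2 − x*|) / ln(|x_2 − x*|/|x_1 − x*|)
  = ln(1.184e-6/4.873e-5) / ln(4.873e-5/6.951e-4)
  = ln(0.0242971) / ln(0.070105)
  = -3.717398 / -2.657761 ≈ 1.398695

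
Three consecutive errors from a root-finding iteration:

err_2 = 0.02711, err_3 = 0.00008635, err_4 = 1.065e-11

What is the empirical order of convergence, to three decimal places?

p ≈ ln(err_4/err_3) / ln(err_3/err_2)
  = ln(1.065e-11/0.00008635) / ln(0.00008635/0.02711)
  = ln(1.23335e-07) / ln(0.00318517)
  = -15.908362 / -5.749250 ≈ 2.767033

2.767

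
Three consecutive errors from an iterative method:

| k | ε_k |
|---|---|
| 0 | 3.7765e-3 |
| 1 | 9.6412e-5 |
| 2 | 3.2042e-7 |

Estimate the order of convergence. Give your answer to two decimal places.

p ≈ ln(ε_2/ε_1) / ln(ε_1/ε_0)
  = ln(3.2042e-7/9.6412e-5) / ln(9.6412e-5/3.7765e-3)
  = ln(0.00332345) / ln(0.0255295)
  = -5.70675 / -3.66792 ≈ 1.55585

1.56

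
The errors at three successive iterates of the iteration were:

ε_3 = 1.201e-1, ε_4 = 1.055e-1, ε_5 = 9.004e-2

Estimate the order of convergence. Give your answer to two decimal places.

p ≈ ln(ε_5/ε_4) / ln(ε_4/ε_3)
  = ln(9.004e-2/1.055e-1) / ln(1.055e-1/1.201e-1)
  = ln(0.85346) / ln(0.878435)
  = -0.15846 / -0.12961 ≈ 1.22259

1.22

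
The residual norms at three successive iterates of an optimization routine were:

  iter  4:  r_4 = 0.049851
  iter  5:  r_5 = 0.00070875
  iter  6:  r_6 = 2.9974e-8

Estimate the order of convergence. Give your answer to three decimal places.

2.368

p ≈ ln(r_6/r_5) / ln(r_5/r_4)
  = ln(2.9974e-8/0.00070875) / ln(0.00070875/0.049851)
  = ln(4.22914e-05) / ln(0.0142174)
  = -10.070927 / -4.253289 ≈ 2.367797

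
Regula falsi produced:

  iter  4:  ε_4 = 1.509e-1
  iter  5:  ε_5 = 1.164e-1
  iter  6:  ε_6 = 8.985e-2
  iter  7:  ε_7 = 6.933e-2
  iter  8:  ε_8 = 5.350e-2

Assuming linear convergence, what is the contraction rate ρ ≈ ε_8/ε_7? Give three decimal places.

0.772

ρ ≈ ε_8/ε_7 = 5.350e-2/6.933e-2 = 0.77167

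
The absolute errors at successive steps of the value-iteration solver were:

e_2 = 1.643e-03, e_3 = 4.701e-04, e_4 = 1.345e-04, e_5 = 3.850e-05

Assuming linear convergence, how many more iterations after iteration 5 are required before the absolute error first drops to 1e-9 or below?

9

Rate ρ ≈ e_5/e_4 = 3.850e-05/1.345e-04 = 0.2862.
After j more steps, e_{5+j} ≈ 3.850e-05·ρ^j; need ρ^j ≤ 1e-9/3.850e-05 = 2.5974e-05.
j ≥ ln(2.5974e-05)/ln(0.2862) = -10.5584/-1.25106 = 8.440.
So 9 more iterations are needed.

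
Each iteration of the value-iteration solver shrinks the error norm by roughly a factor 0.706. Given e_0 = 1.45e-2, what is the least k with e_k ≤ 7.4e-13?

After k steps, e_k ≈ 1.45e-2·0.706^k.
Need 0.706^k ≤ 7.4e-13/1.45e-2 = 5.10345e-11.
k ≥ ln(5.10345e-11)/ln(0.706) = -23.6985/-0.34814 = 68.072.
Smallest integer k = 69.

69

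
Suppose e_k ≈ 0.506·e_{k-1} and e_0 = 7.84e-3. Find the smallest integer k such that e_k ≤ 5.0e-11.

28

After k steps, e_k ≈ 7.84e-3·0.506^k.
Need 0.506^k ≤ 5.0e-11/7.84e-3 = 6.37755e-09.
k ≥ ln(6.37755e-09)/ln(0.506) = -18.8705/-0.68122 = 27.701.
Smallest integer k = 28.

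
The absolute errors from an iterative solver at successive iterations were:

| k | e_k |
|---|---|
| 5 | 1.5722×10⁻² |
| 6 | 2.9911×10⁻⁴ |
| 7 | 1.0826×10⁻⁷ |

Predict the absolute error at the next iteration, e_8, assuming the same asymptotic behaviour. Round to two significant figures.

First estimate the order: p ≈ ln(e_7/e_6) / ln(e_6/e_5) = ln(1.0826×10⁻⁷/2.9911×10⁻⁴)/ln(2.9911×10⁻⁴/1.5722×10⁻²) = ln(0.00036194)/ln(0.0190249) ≈ 2.0000.
Then e_8 ≈ e_7·(e_7/e_6)^p = 1.0826×10⁻⁷·(0.00036194)^2.0000 = 1.0826×10⁻⁷·1.31001e-07 ≈ 1.418e-14.

1.4e-14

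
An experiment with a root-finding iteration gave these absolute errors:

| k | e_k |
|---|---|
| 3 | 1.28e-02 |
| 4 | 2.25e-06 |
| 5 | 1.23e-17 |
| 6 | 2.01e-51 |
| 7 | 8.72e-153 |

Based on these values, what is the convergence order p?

Consecutive ratios: e_7/e_6 = 8.72e-153/2.01e-51 = 4.33831e-102, e_6/e_5 = 2.01e-51/1.23e-17 = 1.63415e-34.
p ≈ ln(4.33831e-102)/ln(1.63415e-34) = -233.3962/-77.7968 ≈ 3.00.
So the convergence is cubic (order 3).

3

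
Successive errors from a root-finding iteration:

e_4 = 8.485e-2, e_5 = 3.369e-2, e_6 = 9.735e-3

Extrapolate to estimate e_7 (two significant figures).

1.8e-3

First estimate the order: p ≈ ln(e_6/e_5) / ln(e_5/e_4) = ln(9.735e-3/3.369e-2)/ln(3.369e-2/8.485e-2) = ln(0.288958)/ln(0.397054) ≈ 1.3440.
Then e_7 ≈ e_6·(e_6/e_5)^p = 9.735e-3·(0.288958)^1.3440 = 9.735e-3·0.188522 ≈ 0.001835.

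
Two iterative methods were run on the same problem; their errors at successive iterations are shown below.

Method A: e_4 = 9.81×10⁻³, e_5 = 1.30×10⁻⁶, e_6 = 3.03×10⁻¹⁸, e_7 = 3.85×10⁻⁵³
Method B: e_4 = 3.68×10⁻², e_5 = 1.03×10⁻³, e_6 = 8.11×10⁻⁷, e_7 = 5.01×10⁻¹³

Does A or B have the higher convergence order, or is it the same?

A

Method A: p ≈ ln(3.85×10⁻⁵³/3.03×10⁻¹⁸)/ln(3.03×10⁻¹⁸/1.30×10⁻⁶) ≈ 3.00.
Method B: p ≈ ln(5.01×10⁻¹³/8.11×10⁻⁷)/ln(8.11×10⁻⁷/1.03×10⁻³) ≈ 2.00.
Method A has the higher order (≈3.0 vs ≈2.0).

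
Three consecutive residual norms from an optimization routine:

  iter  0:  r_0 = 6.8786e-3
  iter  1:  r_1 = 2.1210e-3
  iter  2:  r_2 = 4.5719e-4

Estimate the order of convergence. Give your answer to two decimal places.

p ≈ ln(r_2/r_1) / ln(r_1/r_0)
  = ln(4.5719e-4/2.1210e-3) / ln(2.1210e-3/6.8786e-3)
  = ln(0.215554) / ln(0.308348)
  = -1.53454 / -1.17653 ≈ 1.30429

1.30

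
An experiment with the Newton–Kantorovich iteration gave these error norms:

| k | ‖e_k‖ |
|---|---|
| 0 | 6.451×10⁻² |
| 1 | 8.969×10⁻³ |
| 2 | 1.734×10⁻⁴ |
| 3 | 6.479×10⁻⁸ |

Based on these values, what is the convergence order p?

2

Consecutive ratios: ‖e_3‖/‖e_2‖ = 6.479×10⁻⁸/1.734×10⁻⁴ = 0.000373645, ‖e_2‖/‖e_1‖ = 1.734×10⁻⁴/8.969×10⁻³ = 0.0193333.
p ≈ ln(0.000373645)/ln(0.0193333) = -7.8922/-3.9459 ≈ 2.00.
So the convergence is quadratic (order 2).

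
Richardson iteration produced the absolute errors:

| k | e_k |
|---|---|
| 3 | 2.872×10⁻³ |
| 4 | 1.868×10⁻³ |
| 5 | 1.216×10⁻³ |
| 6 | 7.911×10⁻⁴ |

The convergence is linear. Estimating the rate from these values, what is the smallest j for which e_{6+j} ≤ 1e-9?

Rate ρ ≈ e_6/e_5 = 7.911×10⁻⁴/1.216×10⁻³ = 0.6506.
After j more steps, e_{6+j} ≈ 7.911×10⁻⁴·ρ^j; need ρ^j ≤ 1e-9/7.911×10⁻⁴ = 1.26406e-06.
j ≥ ln(1.26406e-06)/ln(0.6506) = -13.5812/-0.42986 = 31.594.
So 32 more iterations are needed.

32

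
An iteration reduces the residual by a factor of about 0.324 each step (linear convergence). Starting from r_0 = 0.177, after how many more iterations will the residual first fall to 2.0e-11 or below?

After k steps, r_k ≈ 0.177·0.324^k.
Need 0.324^k ≤ 2.0e-11/0.177 = 1.12994e-10.
k ≥ ln(1.12994e-10)/ln(0.324) = -22.9037/-1.12701 = 20.323.
Smallest integer k = 21.

21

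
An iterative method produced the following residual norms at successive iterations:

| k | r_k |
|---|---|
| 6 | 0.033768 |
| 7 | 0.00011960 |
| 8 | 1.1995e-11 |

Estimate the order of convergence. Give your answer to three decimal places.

p ≈ ln(r_8/r_7) / ln(r_7/r_6)
  = ln(1.1995e-11/0.00011960) / ln(0.00011960/0.033768)
  = ln(1.00293e-07) / ln(0.00354181)
  = -16.115170 / -5.643117 ≈ 2.855721

2.856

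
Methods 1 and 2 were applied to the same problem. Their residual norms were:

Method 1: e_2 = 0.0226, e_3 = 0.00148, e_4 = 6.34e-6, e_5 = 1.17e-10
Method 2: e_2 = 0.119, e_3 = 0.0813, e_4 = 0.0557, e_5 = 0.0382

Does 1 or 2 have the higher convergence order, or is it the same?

1

Method 1: p ≈ ln(1.17e-10/6.34e-6)/ln(6.34e-6/0.00148) ≈ 2.00.
Method 2: p ≈ ln(0.0382/0.0557)/ln(0.0557/0.0813) ≈ 1.00.
Method 1 has the higher order (≈2.0 vs ≈1.0).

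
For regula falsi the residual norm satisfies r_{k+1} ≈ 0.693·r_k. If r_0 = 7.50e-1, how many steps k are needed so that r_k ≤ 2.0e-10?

After k steps, r_k ≈ 7.50e-1·0.693^k.
Need 0.693^k ≤ 2.0e-10/7.50e-1 = 2.66667e-10.
k ≥ ln(2.66667e-10)/ln(0.693) = -22.0450/-0.36673 = 60.112.
Smallest integer k = 61.

61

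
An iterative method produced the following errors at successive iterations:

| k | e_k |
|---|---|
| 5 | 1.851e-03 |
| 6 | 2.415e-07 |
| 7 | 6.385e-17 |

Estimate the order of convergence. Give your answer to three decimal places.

p ≈ ln(e_7/e_6) / ln(e_6/e_5)
  = ln(6.385e-17/2.415e-07) / ln(2.415e-07/1.851e-03)
  = ln(2.64389e-10) / ln(0.00013047)
  = -22.053600 / -8.944367 ≈ 2.465641

2.466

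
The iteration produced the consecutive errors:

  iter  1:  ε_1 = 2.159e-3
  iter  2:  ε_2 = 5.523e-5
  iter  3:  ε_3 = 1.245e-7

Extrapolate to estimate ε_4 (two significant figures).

4.9e-12

First estimate the order: p ≈ ln(ε_3/ε_2) / ln(ε_2/ε_1) = ln(1.245e-7/5.523e-5)/ln(5.523e-5/2.159e-3) = ln(0.00225421)/ln(0.0255813) ≈ 1.6626.
Then ε_4 ≈ ε_3·(ε_3/ε_2)^p = 1.245e-7·(0.00225421)^1.6626 = 1.245e-7·3.97272e-05 ≈ 4.946e-12.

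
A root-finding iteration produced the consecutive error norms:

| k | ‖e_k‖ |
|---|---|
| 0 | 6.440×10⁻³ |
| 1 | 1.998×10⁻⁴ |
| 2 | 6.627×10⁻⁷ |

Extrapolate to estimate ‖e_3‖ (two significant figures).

5.6e-11

First estimate the order: p ≈ ln(‖e_2‖/‖e_1‖) / ln(‖e_1‖/‖e_0‖) = ln(6.627×10⁻⁷/1.998×10⁻⁴)/ln(1.998×10⁻⁴/6.440×10⁻³) = ln(0.00331682)/ln(0.0310248) ≈ 1.6438.
Then ‖e_3‖ ≈ ‖e_2‖·(‖e_2‖/‖e_1‖)^p = 6.627×10⁻⁷·(0.00331682)^1.6438 = 6.627×10⁻⁷·8.40548e-05 ≈ 5.57e-11.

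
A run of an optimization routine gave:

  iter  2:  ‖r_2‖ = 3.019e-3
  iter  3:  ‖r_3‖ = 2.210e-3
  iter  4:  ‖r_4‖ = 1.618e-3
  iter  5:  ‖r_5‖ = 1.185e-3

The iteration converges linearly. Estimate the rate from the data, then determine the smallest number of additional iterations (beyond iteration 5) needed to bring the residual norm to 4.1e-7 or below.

Rate ρ ≈ ‖r_5‖/‖r_4‖ = 1.185e-3/1.618e-3 = 0.7324.
After j more steps, ‖r_{5+j}‖ ≈ 1.185e-3·ρ^j; need ρ^j ≤ 4.1e-7/1.185e-3 = 0.000345992.
j ≥ ln(0.000345992)/ln(0.7324) = -7.9691/-0.31143 = 25.589.
So 26 more iterations are needed.

26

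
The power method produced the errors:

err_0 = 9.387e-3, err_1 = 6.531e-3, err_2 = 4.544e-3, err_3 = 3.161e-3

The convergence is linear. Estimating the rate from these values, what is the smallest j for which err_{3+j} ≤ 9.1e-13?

61

Rate ρ ≈ err_3/err_2 = 3.161e-3/4.544e-3 = 0.6956.
After j more steps, err_{3+j} ≈ 3.161e-3·ρ^j; need ρ^j ≤ 9.1e-13/3.161e-3 = 2.87884e-10.
j ≥ ln(2.87884e-10)/ln(0.6956) = -21.9685/-0.36298 = 60.523.
So 61 more iterations are needed.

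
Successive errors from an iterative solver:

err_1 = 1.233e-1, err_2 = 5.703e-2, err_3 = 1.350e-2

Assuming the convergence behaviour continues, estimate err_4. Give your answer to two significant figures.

First estimate the order: p ≈ ln(err_3/err_2) / ln(err_2/err_1) = ln(1.350e-2/5.703e-2)/ln(5.703e-2/1.233e-1) = ln(0.236718)/ln(0.46253) ≈ 1.8687.
Then err_4 ≈ err_3·(err_3/err_2)^p = 1.350e-2·(0.236718)^1.8687 = 1.350e-2·0.0677058 ≈ 0.000914.

9.1e-4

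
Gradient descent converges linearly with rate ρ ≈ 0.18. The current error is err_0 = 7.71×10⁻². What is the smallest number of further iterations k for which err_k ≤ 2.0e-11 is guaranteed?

13

After k steps, err_k ≈ 7.71×10⁻²·0.18^k.
Need 0.18^k ≤ 2.0e-11/7.71×10⁻² = 2.59403e-10.
k ≥ ln(2.59403e-10)/ln(0.18) = -22.0726/-1.71480 = 12.872.
Smallest integer k = 13.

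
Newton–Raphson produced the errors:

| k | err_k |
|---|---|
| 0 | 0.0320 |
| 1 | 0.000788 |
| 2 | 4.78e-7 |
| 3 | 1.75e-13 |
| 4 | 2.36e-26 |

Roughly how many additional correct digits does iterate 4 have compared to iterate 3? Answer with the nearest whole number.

13

Digits gained ≈ log₁₀(err_3/err_4) = log₁₀(1.75e-13/2.36e-26) = log₁₀(7.41525e+12) ≈ 12.870.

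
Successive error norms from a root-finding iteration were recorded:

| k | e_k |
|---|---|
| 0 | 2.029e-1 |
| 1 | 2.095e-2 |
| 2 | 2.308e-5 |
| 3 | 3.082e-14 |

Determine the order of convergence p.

3

Consecutive ratios: e_3/e_2 = 3.082e-14/2.308e-5 = 1.33536e-09, e_2/e_1 = 2.308e-5/2.095e-2 = 0.00110167.
p ≈ ln(1.33536e-09)/ln(0.00110167) = -20.4341/-6.8109 ≈ 3.00.
So the convergence is cubic (order 3).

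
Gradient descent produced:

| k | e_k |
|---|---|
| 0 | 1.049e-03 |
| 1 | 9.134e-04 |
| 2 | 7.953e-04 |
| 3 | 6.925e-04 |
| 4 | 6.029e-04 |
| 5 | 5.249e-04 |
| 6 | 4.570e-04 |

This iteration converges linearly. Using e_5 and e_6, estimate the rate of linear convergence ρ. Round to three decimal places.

0.871

ρ ≈ e_6/e_5 = 4.570e-04/5.249e-04 = 0.87064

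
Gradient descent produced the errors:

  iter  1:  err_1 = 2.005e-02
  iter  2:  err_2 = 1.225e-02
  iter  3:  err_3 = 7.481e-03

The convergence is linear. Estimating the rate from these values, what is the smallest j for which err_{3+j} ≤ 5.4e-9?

29

Rate ρ ≈ err_3/err_2 = 7.481e-03/1.225e-02 = 0.6107.
After j more steps, err_{3+j} ≈ 7.481e-03·ρ^j; need ρ^j ≤ 5.4e-9/7.481e-03 = 7.21829e-07.
j ≥ ln(7.21829e-07)/ln(0.6107) = -14.1415/-0.49315 = 28.676.
So 29 more iterations are needed.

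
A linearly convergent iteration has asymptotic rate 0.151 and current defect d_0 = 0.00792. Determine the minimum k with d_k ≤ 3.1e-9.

8

After k steps, d_k ≈ 0.00792·0.151^k.
Need 0.151^k ≤ 3.1e-9/0.00792 = 3.91414e-07.
k ≥ ln(3.91414e-07)/ln(0.151) = -14.7535/-1.89048 = 7.804.
Smallest integer k = 8.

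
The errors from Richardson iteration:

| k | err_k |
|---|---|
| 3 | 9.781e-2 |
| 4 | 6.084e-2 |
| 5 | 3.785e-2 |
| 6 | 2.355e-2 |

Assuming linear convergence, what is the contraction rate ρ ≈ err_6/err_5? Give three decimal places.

0.622

ρ ≈ err_6/err_5 = 2.355e-2/3.785e-2 = 0.62219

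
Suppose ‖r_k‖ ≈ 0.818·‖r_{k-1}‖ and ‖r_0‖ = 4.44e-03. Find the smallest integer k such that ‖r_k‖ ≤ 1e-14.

134

After k steps, ‖r_k‖ ≈ 4.44e-03·0.818^k.
Need 0.818^k ≤ 1e-14/4.44e-03 = 2.25225e-12.
k ≥ ln(2.25225e-12)/ln(0.818) = -26.8191/-0.20089 = 133.501.
Smallest integer k = 134.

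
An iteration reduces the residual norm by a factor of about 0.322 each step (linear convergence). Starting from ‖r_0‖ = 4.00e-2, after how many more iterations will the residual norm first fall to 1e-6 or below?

After k steps, ‖r_k‖ ≈ 4.00e-2·0.322^k.
Need 0.322^k ≤ 1e-6/4.00e-2 = 2.5e-05.
k ≥ ln(2.5e-05)/ln(0.322) = -10.5966/-1.13320 = 9.351.
Smallest integer k = 10.

10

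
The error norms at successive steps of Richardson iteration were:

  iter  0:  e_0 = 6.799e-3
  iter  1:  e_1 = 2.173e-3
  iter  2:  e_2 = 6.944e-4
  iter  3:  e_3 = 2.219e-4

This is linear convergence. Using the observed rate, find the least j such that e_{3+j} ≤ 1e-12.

Rate ρ ≈ e_3/e_2 = 2.219e-4/6.944e-4 = 0.3196.
After j more steps, e_{3+j} ≈ 2.219e-4·ρ^j; need ρ^j ≤ 1e-12/2.219e-4 = 4.50653e-09.
j ≥ ln(4.50653e-09)/ln(0.3196) = -19.2177/-1.14069 = 16.847.
So 17 more iterations are needed.

17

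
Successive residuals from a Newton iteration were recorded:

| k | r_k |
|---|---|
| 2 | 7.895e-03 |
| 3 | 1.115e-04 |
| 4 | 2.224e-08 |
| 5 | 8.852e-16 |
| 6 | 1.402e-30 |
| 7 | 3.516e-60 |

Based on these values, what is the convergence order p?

Consecutive ratios: r_7/r_6 = 3.516e-60/1.402e-30 = 2.50785e-30, r_6/r_5 = 1.402e-30/8.852e-16 = 1.58382e-15.
p ≈ ln(2.50785e-30)/ln(1.58382e-15) = -68.1581/-34.0789 ≈ 2.00.
So the convergence is quadratic (order 2).

2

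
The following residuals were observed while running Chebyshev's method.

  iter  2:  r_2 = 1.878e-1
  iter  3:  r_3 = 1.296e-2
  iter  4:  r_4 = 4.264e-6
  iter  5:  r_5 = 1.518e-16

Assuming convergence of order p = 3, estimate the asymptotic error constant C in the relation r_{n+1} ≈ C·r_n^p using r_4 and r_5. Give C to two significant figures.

2.0

C ≈ r_5 / r_4^3
  = 1.518e-16 / (4.264e-6)^3
  = 1.518e-16 / 7.75268e-17 ≈ 1.958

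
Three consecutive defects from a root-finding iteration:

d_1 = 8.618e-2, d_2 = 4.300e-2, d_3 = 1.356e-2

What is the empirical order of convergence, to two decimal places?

p ≈ ln(d_3/d_2) / ln(d_2/d_1)
  = ln(1.356e-2/4.300e-2) / ln(4.300e-2/8.618e-2)
  = ln(0.315349) / ln(0.498956)
  = -1.15408 / -0.69524 ≈ 1.65997

1.66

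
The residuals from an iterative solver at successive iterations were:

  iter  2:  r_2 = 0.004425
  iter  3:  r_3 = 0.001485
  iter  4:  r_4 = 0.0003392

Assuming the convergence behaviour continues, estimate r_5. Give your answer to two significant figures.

4.6e-5

First estimate the order: p ≈ ln(r_4/r_3) / ln(r_3/r_2) = ln(0.0003392/0.001485)/ln(0.001485/0.004425) = ln(0.228418)/ln(0.335593) ≈ 1.3524.
Then r_5 ≈ r_4·(r_4/r_3)^p = 0.0003392·(0.228418)^1.3524 = 0.0003392·0.135752 ≈ 4.605e-05.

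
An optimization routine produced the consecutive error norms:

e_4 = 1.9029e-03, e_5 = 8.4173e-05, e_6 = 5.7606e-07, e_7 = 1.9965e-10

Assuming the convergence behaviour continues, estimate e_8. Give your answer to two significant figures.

First estimate the order: p ≈ ln(e_7/e_6) / ln(e_6/e_5) = ln(1.9965e-10/5.7606e-07)/ln(5.7606e-07/8.4173e-05) = ln(0.000346578)/ln(0.00684376) ≈ 1.5985.
Then e_8 ≈ e_7·(e_7/e_6)^p = 1.9965e-10·(0.000346578)^1.5985 = 1.9965e-10·2.94355e-06 ≈ 5.877e-16.

5.9e-16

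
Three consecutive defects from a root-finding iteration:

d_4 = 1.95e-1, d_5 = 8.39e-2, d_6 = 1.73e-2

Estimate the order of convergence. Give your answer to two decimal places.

p ≈ ln(d_6/d_5) / ln(d_5/d_4)
  = ln(1.73e-2/8.39e-2) / ln(8.39e-2/1.95e-1)
  = ln(0.206198) / ln(0.430256)
  = -1.57892 / -0.84337 ≈ 1.87216

1.87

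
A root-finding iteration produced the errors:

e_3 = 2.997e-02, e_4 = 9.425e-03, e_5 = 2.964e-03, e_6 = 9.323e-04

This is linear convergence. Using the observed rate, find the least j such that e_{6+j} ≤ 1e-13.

20

Rate ρ ≈ e_6/e_5 = 9.323e-04/2.964e-03 = 0.3145.
After j more steps, e_{6+j} ≈ 9.323e-04·ρ^j; need ρ^j ≤ 1e-13/9.323e-04 = 1.07262e-10.
j ≥ ln(1.07262e-10)/ln(0.3145) = -22.9557/-1.15677 = 19.845.
So 20 more iterations are needed.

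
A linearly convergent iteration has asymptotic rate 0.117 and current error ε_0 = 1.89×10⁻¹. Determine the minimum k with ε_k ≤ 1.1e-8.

After k steps, ε_k ≈ 1.89×10⁻¹·0.117^k.
Need 0.117^k ≤ 1.1e-8/1.89×10⁻¹ = 5.82011e-08.
k ≥ ln(5.82011e-08)/ln(0.117) = -16.6594/-2.14558 = 7.765.
Smallest integer k = 8.

8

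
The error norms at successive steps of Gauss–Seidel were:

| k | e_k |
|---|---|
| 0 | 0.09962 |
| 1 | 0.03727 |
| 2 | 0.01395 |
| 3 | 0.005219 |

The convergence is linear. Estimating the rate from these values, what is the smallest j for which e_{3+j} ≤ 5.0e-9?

15

Rate ρ ≈ e_3/e_2 = 0.005219/0.01395 = 0.3741.
After j more steps, e_{3+j} ≈ 0.005219·ρ^j; need ρ^j ≤ 5.0e-9/0.005219 = 9.58038e-07.
j ≥ ln(9.58038e-07)/ln(0.3741) = -13.8584/-0.98323 = 14.095.
So 15 more iterations are needed.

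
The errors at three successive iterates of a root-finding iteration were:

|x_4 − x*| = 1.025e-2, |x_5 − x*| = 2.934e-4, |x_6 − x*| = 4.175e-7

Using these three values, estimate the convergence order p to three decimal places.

1.845

p ≈ ln(|x_6 − x*|/|x_5 − x*|) / ln(|x_5 − x*|/|x_4 − x*|)
  = ln(4.175e-7/2.934e-4) / ln(2.934e-4/1.025e-2)
  = ln(0.00142297) / ln(0.0286244)
  = -6.555009 / -3.553496 ≈ 1.844665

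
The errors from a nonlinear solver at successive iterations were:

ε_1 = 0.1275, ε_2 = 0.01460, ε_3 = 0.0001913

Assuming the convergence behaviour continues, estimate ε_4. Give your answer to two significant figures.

First estimate the order: p ≈ ln(ε_3/ε_2) / ln(ε_2/ε_1) = ln(0.0001913/0.01460)/ln(0.01460/0.1275) = ln(0.0131027)/ln(0.11451) ≈ 2.0003.
Then ε_4 ≈ ε_3·(ε_3/ε_2)^p = 0.0001913·(0.0131027)^2.0003 = 0.0001913·0.000171458 ≈ 3.28e-08.

3.3e-8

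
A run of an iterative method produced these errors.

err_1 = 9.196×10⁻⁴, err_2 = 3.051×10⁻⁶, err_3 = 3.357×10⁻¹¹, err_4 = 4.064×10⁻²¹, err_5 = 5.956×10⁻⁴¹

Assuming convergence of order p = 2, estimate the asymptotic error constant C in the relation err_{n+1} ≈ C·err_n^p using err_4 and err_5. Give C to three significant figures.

C ≈ err_5 / err_4^2
  = 5.956×10⁻⁴¹ / (4.064×10⁻²¹)^2
  = 5.956×10⁻⁴¹ / 1.65161e-41 ≈ 3.6062

3.61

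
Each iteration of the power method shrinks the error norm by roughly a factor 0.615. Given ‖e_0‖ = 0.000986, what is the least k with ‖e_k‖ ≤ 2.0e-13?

46

After k steps, ‖e_k‖ ≈ 0.000986·0.615^k.
Need 0.615^k ≤ 2.0e-13/0.000986 = 2.0284e-10.
k ≥ ln(2.0284e-10)/ln(0.615) = -22.3186/-0.48613 = 45.911.
Smallest integer k = 46.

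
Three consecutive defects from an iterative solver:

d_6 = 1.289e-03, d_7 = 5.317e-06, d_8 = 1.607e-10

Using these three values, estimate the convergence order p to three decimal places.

1.895

p ≈ ln(d_8/d_7) / ln(d_7/d_6)
  = ln(1.607e-10/5.317e-06) / ln(5.317e-06/1.289e-03)
  = ln(3.02238e-05) / ln(0.0041249)
  = -10.406881 / -5.490714 ≈ 1.895360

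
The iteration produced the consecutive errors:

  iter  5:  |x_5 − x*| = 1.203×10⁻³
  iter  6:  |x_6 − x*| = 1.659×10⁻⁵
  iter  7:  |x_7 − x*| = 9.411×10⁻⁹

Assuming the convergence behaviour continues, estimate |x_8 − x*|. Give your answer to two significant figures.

First estimate the order: p ≈ ln(|x_7 − x*|/|x_6 − x*|) / ln(|x_6 − x*|/|x_5 − x*|) = ln(9.411×10⁻⁹/1.659×10⁻⁵)/ln(1.659×10⁻⁵/1.203×10⁻³) = ln(0.000567269)/ln(0.0137905) ≈ 1.7449.
Then |x_8 − x*| ≈ |x_7 − x*|·(|x_7 − x*|/|x_6 − x*|)^p = 9.411×10⁻⁹·(0.000567269)^1.7449 = 9.411×10⁻⁹·2.16614e-06 ≈ 2.039e-14.

2.0e-14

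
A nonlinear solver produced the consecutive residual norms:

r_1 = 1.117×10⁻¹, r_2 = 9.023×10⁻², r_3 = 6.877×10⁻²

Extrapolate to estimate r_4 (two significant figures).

First estimate the order: p ≈ ln(r_3/r_2) / ln(r_2/r_1) = ln(6.877×10⁻²/9.023×10⁻²)/ln(9.023×10⁻²/1.117×10⁻¹) = ln(0.762163)/ln(0.807789) ≈ 1.2724.
Then r_4 ≈ r_3·(r_3/r_2)^p = 6.877×10⁻²·(0.762163)^1.2724 = 6.877×10⁻²·0.707812 ≈ 0.04868.

4.9e-2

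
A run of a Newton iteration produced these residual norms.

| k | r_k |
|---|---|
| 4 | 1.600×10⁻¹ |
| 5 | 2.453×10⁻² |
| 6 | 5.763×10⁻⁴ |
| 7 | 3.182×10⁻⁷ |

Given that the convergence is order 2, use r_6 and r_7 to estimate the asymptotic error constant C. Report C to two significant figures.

C ≈ r_7 / r_6^2
  = 3.182×10⁻⁷ / (5.763×10⁻⁴)^2
  = 3.182×10⁻⁷ / 3.32122e-07 ≈ 0.95808

0.96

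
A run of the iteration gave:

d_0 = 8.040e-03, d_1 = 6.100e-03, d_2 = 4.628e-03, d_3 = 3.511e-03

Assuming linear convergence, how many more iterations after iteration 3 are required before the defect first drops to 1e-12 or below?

80

Rate ρ ≈ d_3/d_2 = 3.511e-03/4.628e-03 = 0.7586.
After j more steps, d_{3+j} ≈ 3.511e-03·ρ^j; need ρ^j ≤ 1e-12/3.511e-03 = 2.84819e-10.
j ≥ ln(2.84819e-10)/ln(0.7586) = -21.9792/-0.27628 = 79.554.
So 80 more iterations are needed.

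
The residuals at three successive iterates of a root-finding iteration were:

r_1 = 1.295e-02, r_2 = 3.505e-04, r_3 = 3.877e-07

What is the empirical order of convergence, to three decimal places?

1.886

p ≈ ln(r_3/r_2) / ln(r_2/r_1)
  = ln(3.877e-07/3.505e-04) / ln(3.505e-04/1.295e-02)
  = ln(0.00110613) / ln(0.0270656)
  = -6.806888 / -3.609492 ≈ 1.885830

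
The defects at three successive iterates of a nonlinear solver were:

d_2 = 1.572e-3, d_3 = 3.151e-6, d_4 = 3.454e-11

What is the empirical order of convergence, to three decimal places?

1.838

p ≈ ln(d_4/d_3) / ln(d_3/d_2)
  = ln(3.454e-11/3.151e-6) / ln(3.151e-6/1.572e-3)
  = ln(1.09616e-05) / ln(0.00200445)
  = -11.421112 / -6.212386 ≈ 1.838442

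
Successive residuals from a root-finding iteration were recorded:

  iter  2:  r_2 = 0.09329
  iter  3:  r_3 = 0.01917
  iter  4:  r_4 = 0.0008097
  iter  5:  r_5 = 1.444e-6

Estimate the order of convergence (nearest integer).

2

Consecutive ratios: r_5/r_4 = 1.444e-6/0.0008097 = 0.00178338, r_4/r_3 = 0.0008097/0.01917 = 0.0422379.
p ≈ ln(0.00178338)/ln(0.0422379) = -6.3292/-3.1644 ≈ 2.00.
So the convergence is quadratic (order 2).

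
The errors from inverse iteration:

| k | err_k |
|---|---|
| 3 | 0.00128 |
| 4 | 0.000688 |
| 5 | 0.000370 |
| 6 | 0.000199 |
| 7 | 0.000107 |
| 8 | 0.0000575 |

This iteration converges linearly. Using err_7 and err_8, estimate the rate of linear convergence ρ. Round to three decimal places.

0.537

ρ ≈ err_8/err_7 = 0.0000575/0.000107 = 0.53738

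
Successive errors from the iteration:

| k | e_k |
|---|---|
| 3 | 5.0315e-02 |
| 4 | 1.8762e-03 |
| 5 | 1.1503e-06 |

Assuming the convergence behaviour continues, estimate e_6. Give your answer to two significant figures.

6.9e-14

First estimate the order: p ≈ ln(e_5/e_4) / ln(e_4/e_3) = ln(1.1503e-06/1.8762e-03)/ln(1.8762e-03/5.0315e-02) = ln(0.000613101)/ln(0.0372891) ≈ 2.2490.
Then e_6 ≈ e_5·(e_5/e_4)^p = 1.1503e-06·(0.000613101)^2.2490 = 1.1503e-06·5.95881e-08 ≈ 6.854e-14.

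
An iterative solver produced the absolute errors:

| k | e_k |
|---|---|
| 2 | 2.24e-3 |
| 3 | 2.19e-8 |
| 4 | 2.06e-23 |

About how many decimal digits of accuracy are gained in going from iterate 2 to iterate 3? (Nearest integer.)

5

Digits gained ≈ log₁₀(e_2/e_3) = log₁₀(2.24e-3/2.19e-8) = log₁₀(102283) ≈ 5.010.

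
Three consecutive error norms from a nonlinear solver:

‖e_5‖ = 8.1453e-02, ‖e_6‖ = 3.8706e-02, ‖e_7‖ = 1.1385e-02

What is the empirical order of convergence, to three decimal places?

1.645

p ≈ ln(‖e_7‖/‖e_6‖) / ln(‖e_6‖/‖e_5‖)
  = ln(1.1385e-02/3.8706e-02) / ln(3.8706e-02/8.1453e-02)
  = ln(0.29414) / ln(0.475194)
  = -1.223699 / -0.744032 ≈ 1.644686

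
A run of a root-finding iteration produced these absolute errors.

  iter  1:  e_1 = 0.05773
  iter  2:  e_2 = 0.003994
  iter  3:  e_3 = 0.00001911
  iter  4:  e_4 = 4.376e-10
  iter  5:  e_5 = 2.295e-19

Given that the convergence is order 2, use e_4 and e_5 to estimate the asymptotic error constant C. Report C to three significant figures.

C ≈ e_5 / e_4^2
  = 2.295e-19 / (4.376e-10)^2
  = 2.295e-19 / 1.91494e-19 ≈ 1.1985

1.20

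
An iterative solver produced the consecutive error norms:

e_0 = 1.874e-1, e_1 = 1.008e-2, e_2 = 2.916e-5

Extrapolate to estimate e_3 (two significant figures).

2.4e-10

First estimate the order: p ≈ ln(e_2/e_1) / ln(e_1/e_0) = ln(2.916e-5/1.008e-2)/ln(1.008e-2/1.874e-1) = ln(0.00289286)/ln(0.0537887) ≈ 2.0000.
Then e_3 ≈ e_2·(e_2/e_1)^p = 2.916e-5·(0.00289286)^2.0000 = 2.916e-5·8.36864e-06 ≈ 2.44e-10.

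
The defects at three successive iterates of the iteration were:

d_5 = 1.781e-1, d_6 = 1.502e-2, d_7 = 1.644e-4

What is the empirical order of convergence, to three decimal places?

1.826

p ≈ ln(d_7/d_6) / ln(d_6/d_5)
  = ln(1.644e-4/1.502e-2) / ln(1.502e-2/1.781e-1)
  = ln(0.0109454) / ln(0.0843346)
  = -4.514836 / -2.472963 ≈ 1.825679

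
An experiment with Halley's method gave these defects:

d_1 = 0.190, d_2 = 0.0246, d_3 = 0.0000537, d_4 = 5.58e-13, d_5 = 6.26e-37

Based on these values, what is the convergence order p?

3

Consecutive ratios: d_5/d_4 = 6.26e-37/5.58e-13 = 1.12186e-24, d_4/d_3 = 5.58e-13/0.0000537 = 1.03911e-08.
p ≈ ln(1.12186e-24)/ln(1.03911e-08) = -55.1471/-18.3823 ≈ 3.00.
So the convergence is cubic (order 3).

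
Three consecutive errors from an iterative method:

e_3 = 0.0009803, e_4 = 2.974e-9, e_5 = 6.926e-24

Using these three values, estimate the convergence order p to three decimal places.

p ≈ ln(e_5/e_4) / ln(e_4/e_3)
  = ln(6.926e-24/2.974e-9) / ln(2.974e-9/0.0009803)
  = ln(2.32885e-15) / ln(3.03377e-06)
  = -33.693402 / -12.705704 ≈ 2.651833

2.652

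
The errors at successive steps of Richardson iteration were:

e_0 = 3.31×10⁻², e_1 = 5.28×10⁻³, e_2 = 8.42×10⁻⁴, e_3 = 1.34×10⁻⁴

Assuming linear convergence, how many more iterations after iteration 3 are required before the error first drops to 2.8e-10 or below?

Rate ρ ≈ e_3/e_2 = 1.34×10⁻⁴/8.42×10⁻⁴ = 0.1591.
After j more steps, e_{3+j} ≈ 1.34×10⁻⁴·ρ^j; need ρ^j ≤ 2.8e-10/1.34×10⁻⁴ = 2.08955e-06.
j ≥ ln(2.08955e-06)/ln(0.1591) = -13.0786/-1.83822 = 7.115.
So 8 more iterations are needed.

8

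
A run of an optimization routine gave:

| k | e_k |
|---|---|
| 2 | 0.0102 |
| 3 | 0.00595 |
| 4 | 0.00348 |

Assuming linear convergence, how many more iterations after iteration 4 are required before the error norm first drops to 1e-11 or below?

37

Rate ρ ≈ e_4/e_3 = 0.00348/0.00595 = 0.5849.
After j more steps, e_{4+j} ≈ 0.00348·ρ^j; need ρ^j ≤ 1e-11/0.00348 = 2.87356e-09.
j ≥ ln(2.87356e-09)/ln(0.5849) = -19.6677/-0.53631 = 36.672.
So 37 more iterations are needed.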